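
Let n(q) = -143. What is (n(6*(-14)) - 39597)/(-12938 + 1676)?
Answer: 19870/5631 ≈ 3.5287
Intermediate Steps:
(n(6*(-14)) - 39597)/(-12938 + 1676) = (-143 - 39597)/(-12938 + 1676) = -39740/(-11262) = -39740*(-1/11262) = 19870/5631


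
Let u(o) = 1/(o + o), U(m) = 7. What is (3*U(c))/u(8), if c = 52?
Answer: 336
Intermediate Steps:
u(o) = 1/(2*o)
(3*U(c))/u(8) = (3*7)/(((½)/8)) = 21/(((½)*(⅛))) = 21/(1/16) = 21*16 = 336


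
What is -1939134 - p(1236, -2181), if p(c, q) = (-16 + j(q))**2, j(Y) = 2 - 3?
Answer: -1939423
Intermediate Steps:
j(Y) = -1
p(c, q) = 289 (p(c, q) = (-16 - 1)**2 = (-17)**2 = 289)
-1939134 - p(1236, -2181) = -1939134 - 1*289 = -1939134 - 289 = -1939423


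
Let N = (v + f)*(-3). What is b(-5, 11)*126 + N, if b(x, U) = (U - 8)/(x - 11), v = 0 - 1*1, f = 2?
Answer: -213/8 ≈ -26.625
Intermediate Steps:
v = -1 (v = 0 - 1 = -1)
b(x, U) = (-8 + U)/(-11 + x)
N = -3 (N = (-1 + 2)*(-3) = 1*(-3) = -3)
b(-5, 11)*126 + N = ((-8 + 11)/(-11 - 5))*126 - 3 = (3/(-16))*126 - 3 = -1/16*3*126 - 3 = -3/16*126 - 3 = -189/8 - 3 = -213/8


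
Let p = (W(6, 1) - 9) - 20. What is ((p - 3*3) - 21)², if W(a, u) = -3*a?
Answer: 5929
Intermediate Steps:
p = -47 (p = (-3*6 - 9) - 20 = (-18 - 9) - 20 = -27 - 20 = -47)
((p - 3*3) - 21)² = ((-47 - 3*3) - 21)² = ((-47 - 9) - 21)² = (-56 - 21)² = (-77)² = 5929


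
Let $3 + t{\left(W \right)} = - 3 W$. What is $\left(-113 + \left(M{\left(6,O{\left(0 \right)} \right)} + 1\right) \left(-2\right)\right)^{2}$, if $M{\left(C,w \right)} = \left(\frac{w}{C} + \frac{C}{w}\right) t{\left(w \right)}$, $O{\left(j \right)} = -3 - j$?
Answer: $7225$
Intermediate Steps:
$t{\left(W \right)} = -3 - 3 W$
$M{\left(C,w \right)} = \left(-3 - 3 w\right) \left(\frac{C}{w} + \frac{w}{C}\right)$ ($M{\left(C,w \right)} = \left(\frac{w}{C} + \frac{C}{w}\right) \left(-3 - 3 w\right) = \left(\frac{C}{w} + \frac{w}{C}\right) \left(-3 - 3 w\right) = \left(-3 - 3 w\right) \left(\frac{C}{w} + \frac{w}{C}\right)$)
$\left(-113 + \left(M{\left(6,O{\left(0 \right)} \right)} + 1\right) \left(-2\right)\right)^{2} = \left(-113 + \left(- \frac{3 \left(1 - 3\right) \left(6^{2} + \left(-3 - 0\right)^{2}\right)}{6 \left(-3 - 0\right)} + 1\right) \left(-2\right)\right)^{2} = \left(-113 + \left(\left(-3\right) \frac{1}{6} \frac{1}{-3 + 0} \left(1 + \left(-3 + 0\right)\right) \left(36 + \left(-3 + 0\right)^{2}\right) + 1\right) \left(-2\right)\right)^{2} = \left(-113 + \left(\left(-3\right) \frac{1}{6} \frac{1}{-3} \left(1 - 3\right) \left(36 + \left(-3\right)^{2}\right) + 1\right) \left(-2\right)\right)^{2} = \left(-113 + \left(\left(-3\right) \frac{1}{6} \left(- \frac{1}{3}\right) \left(-2\right) \left(36 + 9\right) + 1\right) \left(-2\right)\right)^{2} = \left(-113 + \left(\left(-3\right) \frac{1}{6} \left(- \frac{1}{3}\right) \left(-2\right) 45 + 1\right) \left(-2\right)\right)^{2} = \left(-113 + \left(-15 + 1\right) \left(-2\right)\right)^{2} = \left(-113 - -28\right)^{2} = \left(-113 + 28\right)^{2} = \left(-85\right)^{2} = 7225$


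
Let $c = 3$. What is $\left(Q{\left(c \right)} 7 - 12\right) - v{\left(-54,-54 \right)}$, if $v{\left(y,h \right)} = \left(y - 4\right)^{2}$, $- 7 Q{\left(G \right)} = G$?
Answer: $-3379$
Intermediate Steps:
$Q{\left(G \right)} = - \frac{G}{7}$
$v{\left(y,h \right)} = \left(-4 + y\right)^{2}$
$\left(Q{\left(c \right)} 7 - 12\right) - v{\left(-54,-54 \right)} = \left(\left(- \frac{1}{7}\right) 3 \cdot 7 - 12\right) - \left(-4 - 54\right)^{2} = \left(\left(- \frac{3}{7}\right) 7 - 12\right) - \left(-58\right)^{2} = \left(-3 - 12\right) - 3364 = -15 - 3364 = -3379$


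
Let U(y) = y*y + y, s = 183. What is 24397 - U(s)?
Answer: -9275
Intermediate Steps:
U(y) = y + y**2 (U(y) = y**2 + y = y + y**2)
24397 - U(s) = 24397 - 183*(1 + 183) = 24397 - 183*184 = 24397 - 1*33672 = 24397 - 33672 = -9275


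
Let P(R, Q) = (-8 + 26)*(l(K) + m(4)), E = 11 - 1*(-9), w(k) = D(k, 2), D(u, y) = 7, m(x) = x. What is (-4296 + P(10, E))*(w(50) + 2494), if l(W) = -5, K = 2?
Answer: -10789314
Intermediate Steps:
w(k) = 7
E = 20 (E = 11 + 9 = 20)
P(R, Q) = -18 (P(R, Q) = (-8 + 26)*(-5 + 4) = 18*(-1) = -18)
(-4296 + P(10, E))*(w(50) + 2494) = (-4296 - 18)*(7 + 2494) = -4314*2501 = -10789314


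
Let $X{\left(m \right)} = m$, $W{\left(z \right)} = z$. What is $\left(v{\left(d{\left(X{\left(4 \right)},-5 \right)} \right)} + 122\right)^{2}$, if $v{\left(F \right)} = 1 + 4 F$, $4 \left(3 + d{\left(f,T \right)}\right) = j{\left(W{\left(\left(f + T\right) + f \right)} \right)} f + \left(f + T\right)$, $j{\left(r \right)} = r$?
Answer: $14884$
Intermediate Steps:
$d{\left(f,T \right)} = -3 + \frac{T}{4} + \frac{f}{4} + \frac{f \left(T + 2 f\right)}{4}$ ($d{\left(f,T \right)} = -3 + \frac{\left(\left(f + T\right) + f\right) f + \left(f + T\right)}{4} = -3 + \frac{\left(\left(T + f\right) + f\right) f + \left(T + f\right)}{4} = -3 + \frac{\left(T + 2 f\right) f + \left(T + f\right)}{4} = -3 + \frac{f \left(T + 2 f\right) + \left(T + f\right)}{4} = -3 + \frac{T + f + f \left(T + 2 f\right)}{4} = -3 + \left(\frac{T}{4} + \frac{f}{4} + \frac{f \left(T + 2 f\right)}{4}\right) = -3 + \frac{T}{4} + \frac{f}{4} + \frac{f \left(T + 2 f\right)}{4}$)
$\left(v{\left(d{\left(X{\left(4 \right)},-5 \right)} \right)} + 122\right)^{2} = \left(\left(1 + 4 \left(-3 + \frac{1}{4} \left(-5\right) + \frac{1}{4} \cdot 4 + \frac{1}{4} \cdot 4 \left(-5 + 2 \cdot 4\right)\right)\right) + 122\right)^{2} = \left(\left(1 + 4 \left(-3 - \frac{5}{4} + 1 + \frac{1}{4} \cdot 4 \left(-5 + 8\right)\right)\right) + 122\right)^{2} = \left(\left(1 + 4 \left(-3 - \frac{5}{4} + 1 + \frac{1}{4} \cdot 4 \cdot 3\right)\right) + 122\right)^{2} = \left(\left(1 + 4 \left(-3 - \frac{5}{4} + 1 + 3\right)\right) + 122\right)^{2} = \left(\left(1 + 4 \left(- \frac{1}{4}\right)\right) + 122\right)^{2} = \left(\left(1 - 1\right) + 122\right)^{2} = \left(0 + 122\right)^{2} = 122^{2} = 14884$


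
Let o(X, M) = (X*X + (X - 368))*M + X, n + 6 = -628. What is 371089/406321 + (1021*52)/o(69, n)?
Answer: 79090664703/88416668563 ≈ 0.89452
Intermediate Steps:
n = -634 (n = -6 - 628 = -634)
o(X, M) = X + M*(-368 + X + X²) (o(X, M) = (X² + (-368 + X))*M + X = (-368 + X + X²)*M + X = M*(-368 + X + X²) + X = X + M*(-368 + X + X²))
371089/406321 + (1021*52)/o(69, n) = 371089/406321 + (1021*52)/(69 - 368*(-634) - 634*69 - 634*69²) = 371089*(1/406321) + 53092/(69 + 233312 - 43746 - 634*4761) = 371089/406321 + 53092/(69 + 233312 - 43746 - 3018474) = 371089/406321 + 53092/(-2828839) = 371089/406321 + 53092*(-1/2828839) = 371089/406321 - 4084/217603 = 79090664703/88416668563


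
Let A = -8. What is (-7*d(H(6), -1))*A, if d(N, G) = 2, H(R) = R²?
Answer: 112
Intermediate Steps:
(-7*d(H(6), -1))*A = -7*2*(-8) = -14*(-8) = 112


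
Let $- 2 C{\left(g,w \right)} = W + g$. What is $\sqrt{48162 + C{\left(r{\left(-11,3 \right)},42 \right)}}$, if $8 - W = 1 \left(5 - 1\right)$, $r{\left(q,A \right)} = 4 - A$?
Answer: $\frac{\sqrt{192638}}{2} \approx 219.45$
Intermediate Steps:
$W = 4$ ($W = 8 - 1 \left(5 - 1\right) = 8 - 1 \cdot 4 = 8 - 4 = 4$)
$C{\left(g,w \right)} = -2 - \frac{g}{2}$ ($C{\left(g,w \right)} = - \frac{4 + g}{2} = -2 - \frac{g}{2}$)
$\sqrt{48162 + C{\left(r{\left(-11,3 \right)},42 \right)}} = \sqrt{48162 - \left(2 + \frac{4 - 3}{2}\right)} = \sqrt{48162 - \frac{5}{2}} = \sqrt{\frac{96319}{2}} = \frac{\sqrt{192638}}{2}$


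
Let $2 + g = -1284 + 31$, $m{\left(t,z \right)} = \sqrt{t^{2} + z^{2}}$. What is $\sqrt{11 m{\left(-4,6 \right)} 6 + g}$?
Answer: $\sqrt{-1255 + 132 \sqrt{13}} \approx 27.912 i$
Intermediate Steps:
$g = -1255$ ($g = -2 + \left(-1284 + 31\right) = -2 - 1253 = -1255$)
$\sqrt{11 m{\left(-4,6 \right)} 6 + g} = \sqrt{11 \sqrt{\left(-4\right)^{2} + 6^{2}} \cdot 6 - 1255} = \sqrt{11 \sqrt{16 + 36} \cdot 6 - 1255} = \sqrt{11 \sqrt{52} \cdot 6 - 1255} = \sqrt{11 \cdot 2 \sqrt{13} \cdot 6 - 1255} = \sqrt{22 \sqrt{13} \cdot 6 - 1255} = \sqrt{132 \sqrt{13} - 1255} = \sqrt{-1255 + 132 \sqrt{13}}$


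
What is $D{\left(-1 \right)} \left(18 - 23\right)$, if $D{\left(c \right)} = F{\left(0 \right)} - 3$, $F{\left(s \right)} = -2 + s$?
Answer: $25$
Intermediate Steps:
$D{\left(c \right)} = -5$ ($D{\left(c \right)} = \left(-2 + 0\right) - 3 = -2 - 3 = -5$)
$D{\left(-1 \right)} \left(18 - 23\right) = - 5 \left(18 - 23\right) = \left(-5\right) \left(-5\right) = 25$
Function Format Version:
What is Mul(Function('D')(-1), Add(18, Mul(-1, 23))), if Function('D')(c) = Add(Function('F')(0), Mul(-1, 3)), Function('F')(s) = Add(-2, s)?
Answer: 25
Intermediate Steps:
Function('D')(c) = -5 (Function('D')(c) = Add(Add(-2, 0), Mul(-1, 3)) = Add(-2, -3) = -5)
Mul(Function('D')(-1), Add(18, Mul(-1, 23))) = Mul(-5, Add(18, Mul(-1, 23))) = Mul(-5, Add(18, -23)) = Mul(-5, -5) = 25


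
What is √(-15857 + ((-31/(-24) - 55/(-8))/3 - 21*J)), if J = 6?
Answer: I*√575290/6 ≈ 126.41*I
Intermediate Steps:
√(-15857 + ((-31/(-24) - 55/(-8))/3 - 21*J)) = √(-15857 + ((-31/(-24) - 55/(-8))/3 - 21*6)) = √(-15857 + ((-31*(-1/24) - 55*(-⅛))*(⅓) - 126)) = √(-15857 + ((31/24 + 55/8)*(⅓) - 126)) = √(-15857 + ((49/6)*(⅓) - 126)) = √(-15857 + (49/18 - 126)) = √(-15857 - 2219/18) = √(-287645/18) = I*√575290/6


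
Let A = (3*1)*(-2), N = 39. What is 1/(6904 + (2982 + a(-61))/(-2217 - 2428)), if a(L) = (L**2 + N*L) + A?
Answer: 4645/32064762 ≈ 0.00014486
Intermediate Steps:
A = -6 (A = 3*(-2) = -6)
a(L) = -6 + L**2 + 39*L (a(L) = (L**2 + 39*L) - 6 = -6 + L**2 + 39*L)
1/(6904 + (2982 + a(-61))/(-2217 - 2428)) = 1/(6904 + (2982 + (-6 + (-61)**2 + 39*(-61)))/(-2217 - 2428)) = 1/(6904 + (2982 + (-6 + 3721 - 2379))/(-4645)) = 1/(6904 + (2982 + 1336)*(-1/4645)) = 1/(6904 + 4318*(-1/4645)) = 1/(6904 - 4318/4645) = 1/(32064762/4645) = 4645/32064762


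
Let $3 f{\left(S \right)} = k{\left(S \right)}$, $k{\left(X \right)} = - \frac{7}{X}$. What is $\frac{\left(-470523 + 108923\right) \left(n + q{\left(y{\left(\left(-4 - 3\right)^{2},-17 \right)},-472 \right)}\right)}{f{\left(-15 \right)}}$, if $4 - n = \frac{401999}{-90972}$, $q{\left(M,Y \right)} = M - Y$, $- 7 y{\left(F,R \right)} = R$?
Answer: $- \frac{19854372556000}{17689} \approx -1.1224 \cdot 10^{9}$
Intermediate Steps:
$y{\left(F,R \right)} = - \frac{R}{7}$
$n = \frac{765887}{90972}$ ($n = 4 - \frac{401999}{-90972} = 4 - 401999 \left(- \frac{1}{90972}\right) = 4 - - \frac{401999}{90972} = 4 + \frac{401999}{90972} = \frac{765887}{90972} \approx 8.4189$)
$f{\left(S \right)} = - \frac{7}{3 S}$ ($f{\left(S \right)} = \frac{\left(-7\right) \frac{1}{S}}{3} = - \frac{7}{3 S}$)
$\frac{\left(-470523 + 108923\right) \left(n + q{\left(y{\left(\left(-4 - 3\right)^{2},-17 \right)},-472 \right)}\right)}{f{\left(-15 \right)}} = \frac{\left(-470523 + 108923\right) \left(\frac{765887}{90972} - - \frac{3321}{7}\right)}{\left(- \frac{7}{3}\right) \frac{1}{-15}} = \frac{\left(-361600\right) \left(\frac{765887}{90972} + \left(\frac{17}{7} + 472\right)\right)}{\left(- \frac{7}{3}\right) \left(- \frac{1}{15}\right)} = \frac{\left(-361600\right) \left(\frac{765887}{90972} + \frac{3321}{7}\right)}{\frac{7}{45}} = \left(-361600\right) \frac{43925603}{90972} \cdot \frac{45}{7} = \left(- \frac{3970874511200}{22743}\right) \frac{45}{7} = - \frac{19854372556000}{17689}$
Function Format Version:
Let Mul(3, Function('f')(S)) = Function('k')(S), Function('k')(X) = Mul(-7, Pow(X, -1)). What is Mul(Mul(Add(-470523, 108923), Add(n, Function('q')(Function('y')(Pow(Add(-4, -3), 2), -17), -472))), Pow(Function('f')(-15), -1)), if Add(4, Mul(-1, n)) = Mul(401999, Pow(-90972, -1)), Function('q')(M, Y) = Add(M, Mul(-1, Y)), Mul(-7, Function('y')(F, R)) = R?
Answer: Rational(-19854372556000, 17689) ≈ -1.1224e+9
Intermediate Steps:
Function('y')(F, R) = Mul(Rational(-1, 7), R)
n = Rational(765887, 90972) (n = Add(4, Mul(-1, Mul(401999, Pow(-90972, -1)))) = Add(4, Mul(-1, Mul(401999, Rational(-1, 90972)))) = Add(4, Mul(-1, Rational(-401999, 90972))) = Add(4, Rational(401999, 90972)) = Rational(765887, 90972) ≈ 8.4189)
Function('f')(S) = Mul(Rational(-7, 3), Pow(S, -1)) (Function('f')(S) = Mul(Rational(1, 3), Mul(-7, Pow(S, -1))) = Mul(Rational(-7, 3), Pow(S, -1)))
Mul(Mul(Add(-470523, 108923), Add(n, Function('q')(Function('y')(Pow(Add(-4, -3), 2), -17), -472))), Pow(Function('f')(-15), -1)) = Mul(Mul(Add(-470523, 108923), Add(Rational(765887, 90972), Add(Mul(Rational(-1, 7), -17), Mul(-1, -472)))), Pow(Mul(Rational(-7, 3), Pow(-15, -1)), -1)) = Mul(Mul(-361600, Add(Rational(765887, 90972), Add(Rational(17, 7), 472))), Pow(Mul(Rational(-7, 3), Rational(-1, 15)), -1)) = Mul(Mul(-361600, Add(Rational(765887, 90972), Rational(3321, 7))), Pow(Rational(7, 45), -1)) = Mul(Mul(-361600, Rational(43925603, 90972)), Rational(45, 7)) = Mul(Rational(-3970874511200, 22743), Rational(45, 7)) = Rational(-19854372556000, 17689)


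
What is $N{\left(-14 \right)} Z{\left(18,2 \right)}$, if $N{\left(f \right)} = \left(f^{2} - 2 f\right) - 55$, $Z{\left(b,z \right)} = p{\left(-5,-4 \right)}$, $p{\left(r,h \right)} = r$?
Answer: $-845$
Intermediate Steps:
$Z{\left(b,z \right)} = -5$
$N{\left(f \right)} = -55 + f^{2} - 2 f$
$N{\left(-14 \right)} Z{\left(18,2 \right)} = \left(-55 + \left(-14\right)^{2} - -28\right) \left(-5\right) = \left(-55 + 196 + 28\right) \left(-5\right) = 169 \left(-5\right) = -845$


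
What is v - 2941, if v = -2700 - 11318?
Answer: -16959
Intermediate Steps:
v = -14018
v - 2941 = -14018 - 2941 = -16959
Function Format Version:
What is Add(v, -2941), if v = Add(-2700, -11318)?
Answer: -16959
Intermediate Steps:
v = -14018
Add(v, -2941) = Add(-14018, -2941) = -16959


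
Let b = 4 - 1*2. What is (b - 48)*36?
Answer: -1656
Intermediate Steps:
b = 2 (b = 4 - 2 = 2)
(b - 48)*36 = (2 - 48)*36 = -46*36 = -1656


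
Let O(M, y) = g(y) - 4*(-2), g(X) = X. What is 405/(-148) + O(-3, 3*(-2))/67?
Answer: -26839/9916 ≈ -2.7066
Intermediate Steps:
O(M, y) = 8 + y (O(M, y) = y - 4*(-2) = y + 8 = 8 + y)
405/(-148) + O(-3, 3*(-2))/67 = 405/(-148) + (8 + 3*(-2))/67 = 405*(-1/148) + (8 - 6)*(1/67) = -405/148 + 2*(1/67) = -405/148 + 2/67 = -26839/9916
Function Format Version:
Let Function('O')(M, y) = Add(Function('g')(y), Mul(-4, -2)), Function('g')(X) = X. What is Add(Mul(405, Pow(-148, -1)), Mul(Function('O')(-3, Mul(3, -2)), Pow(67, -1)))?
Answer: Rational(-26839, 9916) ≈ -2.7066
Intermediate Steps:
Function('O')(M, y) = Add(8, y) (Function('O')(M, y) = Add(y, Mul(-4, -2)) = Add(y, 8) = Add(8, y))
Add(Mul(405, Pow(-148, -1)), Mul(Function('O')(-3, Mul(3, -2)), Pow(67, -1))) = Add(Mul(405, Pow(-148, -1)), Mul(Add(8, Mul(3, -2)), Pow(67, -1))) = Add(Mul(405, Rational(-1, 148)), Mul(Add(8, -6), Rational(1, 67))) = Add(Rational(-405, 148), Mul(2, Rational(1, 67))) = Add(Rational(-405, 148), Rational(2, 67)) = Rational(-26839, 9916)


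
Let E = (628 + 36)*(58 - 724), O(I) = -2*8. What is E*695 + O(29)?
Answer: -307345696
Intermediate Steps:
O(I) = -16
E = -442224 (E = 664*(-666) = -442224)
E*695 + O(29) = -442224*695 - 16 = -307345680 - 16 = -307345696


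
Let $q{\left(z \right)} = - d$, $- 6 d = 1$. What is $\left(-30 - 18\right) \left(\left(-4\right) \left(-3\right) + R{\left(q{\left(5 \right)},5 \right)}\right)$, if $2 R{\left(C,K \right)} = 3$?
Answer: $-648$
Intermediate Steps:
$d = - \frac{1}{6}$ ($d = \left(- \frac{1}{6}\right) 1 = - \frac{1}{6} \approx -0.16667$)
$q{\left(z \right)} = \frac{1}{6}$ ($q{\left(z \right)} = \left(-1\right) \left(- \frac{1}{6}\right) = \frac{1}{6}$)
$R{\left(C,K \right)} = \frac{3}{2}$ ($R{\left(C,K \right)} = \frac{1}{2} \cdot 3 = \frac{3}{2}$)
$\left(-30 - 18\right) \left(\left(-4\right) \left(-3\right) + R{\left(q{\left(5 \right)},5 \right)}\right) = \left(-30 - 18\right) \left(\left(-4\right) \left(-3\right) + \frac{3}{2}\right) = - 48 \left(12 + \frac{3}{2}\right) = \left(-48\right) \frac{27}{2} = -648$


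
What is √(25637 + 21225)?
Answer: √46862 ≈ 216.48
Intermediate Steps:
√(25637 + 21225) = √46862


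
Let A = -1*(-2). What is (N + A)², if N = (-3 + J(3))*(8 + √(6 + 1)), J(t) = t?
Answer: 4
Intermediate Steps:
A = 2
N = 0 (N = (-3 + 3)*(8 + √(6 + 1)) = 0*(8 + √7) = 0)
(N + A)² = (0 + 2)² = 2² = 4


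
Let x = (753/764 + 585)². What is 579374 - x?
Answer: 137749264055/583696 ≈ 2.3599e+5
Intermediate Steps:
x = 200429022249/583696 (x = (753*(1/764) + 585)² = (753/764 + 585)² = (447693/764)² = 200429022249/583696 ≈ 3.4338e+5)
579374 - x = 579374 - 1*200429022249/583696 = 579374 - 200429022249/583696 = 137749264055/583696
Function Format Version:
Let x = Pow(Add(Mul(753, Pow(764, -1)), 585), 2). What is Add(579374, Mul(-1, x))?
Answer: Rational(137749264055, 583696) ≈ 2.3599e+5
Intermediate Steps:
x = Rational(200429022249, 583696) (x = Pow(Add(Mul(753, Rational(1, 764)), 585), 2) = Pow(Add(Rational(753, 764), 585), 2) = Pow(Rational(447693, 764), 2) = Rational(200429022249, 583696) ≈ 3.4338e+5)
Add(579374, Mul(-1, x)) = Add(579374, Mul(-1, Rational(200429022249, 583696))) = Add(579374, Rational(-200429022249, 583696)) = Rational(137749264055, 583696)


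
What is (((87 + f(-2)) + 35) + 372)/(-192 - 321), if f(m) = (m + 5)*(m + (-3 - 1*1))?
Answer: -476/513 ≈ -0.92788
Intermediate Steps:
f(m) = (-4 + m)*(5 + m) (f(m) = (5 + m)*(m + (-3 - 1)) = (5 + m)*(m - 4) = (5 + m)*(-4 + m) = (-4 + m)*(5 + m))
(((87 + f(-2)) + 35) + 372)/(-192 - 321) = (((87 + (-20 - 2 + (-2)²)) + 35) + 372)/(-192 - 321) = (((87 + (-20 - 2 + 4)) + 35) + 372)/(-513) = (((87 - 18) + 35) + 372)*(-1/513) = ((69 + 35) + 372)*(-1/513) = (104 + 372)*(-1/513) = 476*(-1/513) = -476/513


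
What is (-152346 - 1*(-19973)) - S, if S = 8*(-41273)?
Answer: 197811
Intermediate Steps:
S = -330184
(-152346 - 1*(-19973)) - S = (-152346 - 1*(-19973)) - 1*(-330184) = (-152346 + 19973) + 330184 = -132373 + 330184 = 197811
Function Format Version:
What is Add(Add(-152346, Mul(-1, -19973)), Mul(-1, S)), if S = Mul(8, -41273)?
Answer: 197811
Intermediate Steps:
S = -330184
Add(Add(-152346, Mul(-1, -19973)), Mul(-1, S)) = Add(Add(-152346, Mul(-1, -19973)), Mul(-1, -330184)) = Add(Add(-152346, 19973), 330184) = Add(-132373, 330184) = 197811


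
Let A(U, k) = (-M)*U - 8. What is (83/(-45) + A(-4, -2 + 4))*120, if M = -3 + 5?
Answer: -664/3 ≈ -221.33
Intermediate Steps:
M = 2
A(U, k) = -8 - 2*U (A(U, k) = (-1*2)*U - 8 = -2*U - 8 = -8 - 2*U)
(83/(-45) + A(-4, -2 + 4))*120 = (83/(-45) + (-8 - 2*(-4)))*120 = (83*(-1/45) + (-8 + 8))*120 = (-83/45 + 0)*120 = -83/45*120 = -664/3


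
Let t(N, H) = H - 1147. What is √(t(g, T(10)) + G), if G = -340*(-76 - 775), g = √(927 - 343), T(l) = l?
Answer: √288203 ≈ 536.85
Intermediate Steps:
g = 2*√146 (g = √584 = 2*√146 ≈ 24.166)
t(N, H) = -1147 + H
G = 289340 (G = -340*(-851) = 289340)
√(t(g, T(10)) + G) = √((-1147 + 10) + 289340) = √(-1137 + 289340) = √288203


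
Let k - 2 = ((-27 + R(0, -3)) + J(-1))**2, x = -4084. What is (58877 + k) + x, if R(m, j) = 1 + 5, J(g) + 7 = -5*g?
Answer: 55324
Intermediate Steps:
J(g) = -7 - 5*g
R(m, j) = 6
k = 531 (k = 2 + ((-27 + 6) + (-7 - 5*(-1)))**2 = 2 + (-21 + (-7 + 5))**2 = 2 + (-21 - 2)**2 = 2 + (-23)**2 = 2 + 529 = 531)
(58877 + k) + x = (58877 + 531) - 4084 = 59408 - 4084 = 55324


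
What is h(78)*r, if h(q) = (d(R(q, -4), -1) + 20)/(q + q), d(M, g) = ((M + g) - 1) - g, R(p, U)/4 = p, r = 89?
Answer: 29459/156 ≈ 188.84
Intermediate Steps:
R(p, U) = 4*p
d(M, g) = -1 + M (d(M, g) = (-1 + M + g) - g = -1 + M)
h(q) = (19 + 4*q)/(2*q) (h(q) = ((-1 + 4*q) + 20)/(q + q) = (19 + 4*q)/((2*q)) = (19 + 4*q)*(1/(2*q)) = (19 + 4*q)/(2*q))
h(78)*r = (2 + (19/2)/78)*89 = (2 + (19/2)*(1/78))*89 = (2 + 19/156)*89 = (331/156)*89 = 29459/156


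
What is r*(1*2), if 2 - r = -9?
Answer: 22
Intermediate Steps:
r = 11 (r = 2 - 1*(-9) = 2 + 9 = 11)
r*(1*2) = 11*(1*2) = 11*2 = 22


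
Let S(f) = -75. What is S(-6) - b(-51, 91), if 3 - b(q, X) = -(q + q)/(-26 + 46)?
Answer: -729/10 ≈ -72.900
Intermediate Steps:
b(q, X) = 3 + q/10 (b(q, X) = 3 - (-1)*(q + q)/(-26 + 46) = 3 - (-1)*(2*q)/20 = 3 - (-1)*(2*q)*(1/20) = 3 - (-1)*q/10 = 3 + q/10)
S(-6) - b(-51, 91) = -75 - (3 + (⅒)*(-51)) = -75 - (3 - 51/10) = -75 - 1*(-21/10) = -75 + 21/10 = -729/10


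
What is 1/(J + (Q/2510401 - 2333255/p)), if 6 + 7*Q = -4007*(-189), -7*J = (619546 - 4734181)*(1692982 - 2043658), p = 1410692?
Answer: -24789818252444/5109903078780864819267341 ≈ -4.8513e-12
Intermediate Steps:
J = -206129106180 (J = -(619546 - 4734181)*(1692982 - 2043658)/7 = -(-587805)*(-350676) = -⅐*1442903743260 = -206129106180)
Q = 757317/7 (Q = -6/7 + (-4007*(-189))/7 = -6/7 + (⅐)*757323 = -6/7 + 108189 = 757317/7 ≈ 1.0819e+5)
1/(J + (Q/2510401 - 2333255/p)) = 1/(-206129106180 + ((757317/7)/2510401 - 2333255/1410692)) = 1/(-206129106180 + ((757317/7)*(1/2510401) - 2333255*1/1410692)) = 1/(-206129106180 + (757317/17572807 - 2333255/1410692)) = 1/(-206129106180 - 39933498763421/24789818252444) = 1/(-5109903078780864819267341/24789818252444) = -24789818252444/5109903078780864819267341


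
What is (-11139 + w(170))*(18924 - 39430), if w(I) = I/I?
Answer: 228395828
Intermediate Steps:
w(I) = 1
(-11139 + w(170))*(18924 - 39430) = (-11139 + 1)*(18924 - 39430) = -11138*(-20506) = 228395828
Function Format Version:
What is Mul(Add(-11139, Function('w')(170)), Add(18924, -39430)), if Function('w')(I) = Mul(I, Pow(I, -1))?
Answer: 228395828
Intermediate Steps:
Function('w')(I) = 1
Mul(Add(-11139, Function('w')(170)), Add(18924, -39430)) = Mul(Add(-11139, 1), Add(18924, -39430)) = Mul(-11138, -20506) = 228395828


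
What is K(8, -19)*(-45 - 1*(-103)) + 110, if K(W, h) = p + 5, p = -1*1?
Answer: 342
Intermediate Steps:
p = -1
K(W, h) = 4 (K(W, h) = -1 + 5 = 4)
K(8, -19)*(-45 - 1*(-103)) + 110 = 4*(-45 - 1*(-103)) + 110 = 4*(-45 + 103) + 110 = 4*58 + 110 = 232 + 110 = 342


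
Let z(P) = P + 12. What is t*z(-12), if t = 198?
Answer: 0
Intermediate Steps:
z(P) = 12 + P
t*z(-12) = 198*(12 - 12) = 198*0 = 0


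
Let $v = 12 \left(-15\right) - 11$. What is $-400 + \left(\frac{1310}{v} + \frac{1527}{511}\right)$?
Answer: $- \frac{39418153}{97601} \approx -403.87$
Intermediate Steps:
$v = -191$ ($v = -180 - 11 = -191$)
$-400 + \left(\frac{1310}{v} + \frac{1527}{511}\right) = -400 + \left(\frac{1310}{-191} + \frac{1527}{511}\right) = -400 + \left(1310 \left(- \frac{1}{191}\right) + 1527 \cdot \frac{1}{511}\right) = -400 + \left(- \frac{1310}{191} + \frac{1527}{511}\right) = -400 - \frac{377753}{97601} = - \frac{39418153}{97601}$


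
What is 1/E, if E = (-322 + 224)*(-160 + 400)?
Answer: -1/23520 ≈ -4.2517e-5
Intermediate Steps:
E = -23520 (E = -98*240 = -23520)
1/E = 1/(-23520) = -1/23520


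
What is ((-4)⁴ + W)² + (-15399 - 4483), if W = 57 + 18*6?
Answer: 157359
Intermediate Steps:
W = 165 (W = 57 + 108 = 165)
((-4)⁴ + W)² + (-15399 - 4483) = ((-4)⁴ + 165)² + (-15399 - 4483) = (256 + 165)² - 19882 = 421² - 19882 = 177241 - 19882 = 157359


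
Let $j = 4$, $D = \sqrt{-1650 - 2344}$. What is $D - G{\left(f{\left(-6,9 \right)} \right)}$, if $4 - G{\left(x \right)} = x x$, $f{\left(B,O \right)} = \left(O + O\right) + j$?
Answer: $480 + i \sqrt{3994} \approx 480.0 + 63.198 i$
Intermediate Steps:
$D = i \sqrt{3994}$ ($D = \sqrt{-3994} = i \sqrt{3994} \approx 63.198 i$)
$f{\left(B,O \right)} = 4 + 2 O$ ($f{\left(B,O \right)} = \left(O + O\right) + 4 = 2 O + 4 = 4 + 2 O$)
$G{\left(x \right)} = 4 - x^{2}$ ($G{\left(x \right)} = 4 - x x = 4 - x^{2}$)
$D - G{\left(f{\left(-6,9 \right)} \right)} = i \sqrt{3994} - \left(4 - \left(4 + 2 \cdot 9\right)^{2}\right) = i \sqrt{3994} - \left(4 - \left(4 + 18\right)^{2}\right) = i \sqrt{3994} - \left(4 - 22^{2}\right) = i \sqrt{3994} - \left(4 - 484\right) = i \sqrt{3994} - -480 = i \sqrt{3994} + 480 = 480 + i \sqrt{3994}$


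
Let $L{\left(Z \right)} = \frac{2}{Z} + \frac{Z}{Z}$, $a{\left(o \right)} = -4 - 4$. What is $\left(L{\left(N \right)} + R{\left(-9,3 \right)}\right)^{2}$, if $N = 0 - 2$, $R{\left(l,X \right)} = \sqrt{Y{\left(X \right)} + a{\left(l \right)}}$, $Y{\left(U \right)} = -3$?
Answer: $-11$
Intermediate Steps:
$a{\left(o \right)} = -8$ ($a{\left(o \right)} = -4 - 4 = -8$)
$R{\left(l,X \right)} = i \sqrt{11}$ ($R{\left(l,X \right)} = \sqrt{-3 - 8} = \sqrt{-11} = i \sqrt{11}$)
$N = -2$
$L{\left(Z \right)} = 1 + \frac{2}{Z}$ ($L{\left(Z \right)} = \frac{2}{Z} + 1 = 1 + \frac{2}{Z}$)
$\left(L{\left(N \right)} + R{\left(-9,3 \right)}\right)^{2} = \left(\frac{2 - 2}{-2} + i \sqrt{11}\right)^{2} = \left(\left(- \frac{1}{2}\right) 0 + i \sqrt{11}\right)^{2} = \left(0 + i \sqrt{11}\right)^{2} = \left(i \sqrt{11}\right)^{2} = -11$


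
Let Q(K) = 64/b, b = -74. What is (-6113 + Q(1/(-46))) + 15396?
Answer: 343439/37 ≈ 9282.1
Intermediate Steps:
Q(K) = -32/37 (Q(K) = 64/(-74) = 64*(-1/74) = -32/37)
(-6113 + Q(1/(-46))) + 15396 = (-6113 - 32/37) + 15396 = -226213/37 + 15396 = 343439/37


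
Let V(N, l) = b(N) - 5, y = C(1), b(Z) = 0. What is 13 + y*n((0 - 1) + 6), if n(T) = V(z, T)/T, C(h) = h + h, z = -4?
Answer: 11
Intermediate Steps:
C(h) = 2*h
y = 2 (y = 2*1 = 2)
V(N, l) = -5 (V(N, l) = 0 - 5 = -5)
n(T) = -5/T
13 + y*n((0 - 1) + 6) = 13 + 2*(-5/((0 - 1) + 6)) = 13 + 2*(-5/(-1 + 6)) = 13 + 2*(-5/5) = 13 + 2*(-5*1/5) = 13 + 2*(-1) = 13 - 2 = 11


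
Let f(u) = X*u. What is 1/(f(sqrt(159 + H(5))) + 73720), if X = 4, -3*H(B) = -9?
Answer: 9215/679329476 - 9*sqrt(2)/1358658952 ≈ 1.3555e-5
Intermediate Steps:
H(B) = 3 (H(B) = -1/3*(-9) = 3)
f(u) = 4*u
1/(f(sqrt(159 + H(5))) + 73720) = 1/(4*sqrt(159 + 3) + 73720) = 1/(4*sqrt(162) + 73720) = 1/(4*(9*sqrt(2)) + 73720) = 1/(36*sqrt(2) + 73720) = 1/(73720 + 36*sqrt(2))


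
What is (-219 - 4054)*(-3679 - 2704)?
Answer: 27274559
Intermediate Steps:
(-219 - 4054)*(-3679 - 2704) = -4273*(-6383) = 27274559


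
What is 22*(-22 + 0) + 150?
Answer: -334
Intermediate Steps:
22*(-22 + 0) + 150 = 22*(-22) + 150 = -484 + 150 = -334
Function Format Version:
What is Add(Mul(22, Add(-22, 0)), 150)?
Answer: -334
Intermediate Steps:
Add(Mul(22, Add(-22, 0)), 150) = Add(Mul(22, -22), 150) = Add(-484, 150) = -334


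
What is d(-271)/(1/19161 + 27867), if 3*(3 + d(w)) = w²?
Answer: 117252546/133489897 ≈ 0.87836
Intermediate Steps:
d(w) = -3 + w²/3
d(-271)/(1/19161 + 27867) = (-3 + (⅓)*(-271)²)/(1/19161 + 27867) = (-3 + (⅓)*73441)/(1/19161 + 27867) = (-3 + 73441/3)/(533959588/19161) = (73432/3)*(19161/533959588) = 117252546/133489897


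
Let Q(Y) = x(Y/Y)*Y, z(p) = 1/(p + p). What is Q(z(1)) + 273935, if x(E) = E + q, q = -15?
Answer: 273928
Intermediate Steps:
z(p) = 1/(2*p)
x(E) = -15 + E (x(E) = E - 15 = -15 + E)
Q(Y) = -14*Y (Q(Y) = (-15 + Y/Y)*Y = (-15 + 1)*Y = -14*Y)
Q(z(1)) + 273935 = -7/1 + 273935 = -7 + 273935 = 273928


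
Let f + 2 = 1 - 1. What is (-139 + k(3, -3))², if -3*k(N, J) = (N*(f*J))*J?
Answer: 14641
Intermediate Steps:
f = -2 (f = -2 + (1 - 1) = -2 + 0 = -2)
k(N, J) = 2*N*J²/3 (k(N, J) = -N*(-2*J)*J/3 = -(-2*J*N)*J/3 = -(-2)*N*J²/3 = 2*N*J²/3)
(-139 + k(3, -3))² = (-139 + (⅔)*3*(-3)²)² = (-139 + (⅔)*3*9)² = (-139 + 18)² = (-121)² = 14641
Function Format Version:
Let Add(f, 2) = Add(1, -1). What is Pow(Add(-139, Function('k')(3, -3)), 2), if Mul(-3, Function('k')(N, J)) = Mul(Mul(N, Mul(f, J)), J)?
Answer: 14641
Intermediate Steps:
f = -2 (f = Add(-2, Add(1, -1)) = Add(-2, 0) = -2)
Function('k')(N, J) = Mul(Rational(2, 3), N, Pow(J, 2)) (Function('k')(N, J) = Mul(Rational(-1, 3), Mul(Mul(N, Mul(-2, J)), J)) = Mul(Rational(-1, 3), Mul(Mul(-2, J, N), J)) = Mul(Rational(-1, 3), Mul(-2, N, Pow(J, 2))) = Mul(Rational(2, 3), N, Pow(J, 2)))
Pow(Add(-139, Function('k')(3, -3)), 2) = Pow(Add(-139, Mul(Rational(2, 3), 3, Pow(-3, 2))), 2) = Pow(Add(-139, Mul(Rational(2, 3), 3, 9)), 2) = Pow(Add(-139, 18), 2) = Pow(-121, 2) = 14641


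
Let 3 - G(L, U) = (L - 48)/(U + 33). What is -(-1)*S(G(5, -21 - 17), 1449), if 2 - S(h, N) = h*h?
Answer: -734/25 ≈ -29.360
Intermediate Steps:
G(L, U) = 3 - (-48 + L)/(33 + U) (G(L, U) = 3 - (L - 48)/(U + 33) = 3 - (-48 + L)/(33 + U))
S(h, N) = 2 - h² (S(h, N) = 2 - h*h = 2 - h²)
-(-1)*S(G(5, -21 - 17), 1449) = -(-1)*(2 - ((147 - 1*5 + 3*(-21 - 17))/(33 + (-21 - 17)))²) = -(-1)*(2 - ((147 - 5 + 3*(-38))/(33 - 38))²) = -(-1)*(2 - ((147 - 5 - 114)/(-5))²) = -(-1)*(2 - (-⅕*28)²) = -(-1)*(2 - (-28/5)²) = -(-1)*(2 - 1*784/25) = -(-1)*(2 - 784/25) = -(-1)*(-734)/25 = -1*734/25 = -734/25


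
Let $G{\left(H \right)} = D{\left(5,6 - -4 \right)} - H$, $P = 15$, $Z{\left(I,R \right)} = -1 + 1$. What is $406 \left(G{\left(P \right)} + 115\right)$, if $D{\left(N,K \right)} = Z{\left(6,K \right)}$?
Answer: $40600$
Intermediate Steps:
$Z{\left(I,R \right)} = 0$
$D{\left(N,K \right)} = 0$
$G{\left(H \right)} = - H$ ($G{\left(H \right)} = 0 - H = - H$)
$406 \left(G{\left(P \right)} + 115\right) = 406 \left(\left(-1\right) 15 + 115\right) = 406 \left(-15 + 115\right) = 406 \cdot 100 = 40600$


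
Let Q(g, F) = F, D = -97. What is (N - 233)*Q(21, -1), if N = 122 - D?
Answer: 14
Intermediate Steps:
N = 219 (N = 122 - 1*(-97) = 122 + 97 = 219)
(N - 233)*Q(21, -1) = (219 - 233)*(-1) = -14*(-1) = 14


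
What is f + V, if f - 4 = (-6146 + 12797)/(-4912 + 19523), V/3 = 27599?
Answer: 1209812062/14611 ≈ 82802.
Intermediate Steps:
V = 82797 (V = 3*27599 = 82797)
f = 65095/14611 (f = 4 + (-6146 + 12797)/(-4912 + 19523) = 4 + 6651/14611 = 65095/14611 ≈ 4.4552)
f + V = 65095/14611 + 82797 = 1209812062/14611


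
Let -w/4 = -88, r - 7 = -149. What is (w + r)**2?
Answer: 44100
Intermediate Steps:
r = -142 (r = 7 - 149 = -142)
w = 352 (w = -4*(-88) = 352)
(w + r)**2 = (352 - 142)**2 = 210**2 = 44100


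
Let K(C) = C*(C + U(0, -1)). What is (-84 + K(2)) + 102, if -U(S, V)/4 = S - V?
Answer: 14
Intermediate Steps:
U(S, V) = -4*S + 4*V (U(S, V) = -4*(S - V) = -4*S + 4*V)
K(C) = C*(-4 + C) (K(C) = C*(C + (-4*0 + 4*(-1))) = C*(C + (0 - 4)) = C*(C - 4) = C*(-4 + C))
(-84 + K(2)) + 102 = (-84 + 2*(-4 + 2)) + 102 = (-84 + 2*(-2)) + 102 = (-84 - 4) + 102 = -88 + 102 = 14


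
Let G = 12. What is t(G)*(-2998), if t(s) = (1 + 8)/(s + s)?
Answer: -4497/4 ≈ -1124.3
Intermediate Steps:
t(s) = 9/(2*s) (t(s) = 9/((2*s)) = 9*(1/(2*s)) = 9/(2*s))
t(G)*(-2998) = ((9/2)/12)*(-2998) = ((9/2)*(1/12))*(-2998) = (3/8)*(-2998) = -4497/4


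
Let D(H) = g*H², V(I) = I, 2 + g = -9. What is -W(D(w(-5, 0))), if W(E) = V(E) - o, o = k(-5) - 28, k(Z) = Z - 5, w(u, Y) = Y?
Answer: -38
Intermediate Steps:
g = -11 (g = -2 - 9 = -11)
k(Z) = -5 + Z
D(H) = -11*H²
o = -38 (o = (-5 - 5) - 28 = -10 - 28 = -38)
W(E) = 38 + E (W(E) = E - 1*(-38) = E + 38 = 38 + E)
-W(D(w(-5, 0))) = -(38 - 11*0²) = -(38 - 11*0) = -(38 + 0) = -1*38 = -38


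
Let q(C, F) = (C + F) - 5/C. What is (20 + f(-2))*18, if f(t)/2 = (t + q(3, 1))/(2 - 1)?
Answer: 372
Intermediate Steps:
q(C, F) = C + F - 5/C
f(t) = 14/3 + 2*t (f(t) = 2*((t + (3 + 1 - 5/3))/(2 - 1)) = 2*((t + (3 + 1 - 5*⅓))/1) = 2*((t + (3 + 1 - 5/3))*1) = 2*((t + 7/3)*1) = 2*((7/3 + t)*1) = 2*(7/3 + t) = 14/3 + 2*t)
(20 + f(-2))*18 = (20 + (14/3 + 2*(-2)))*18 = (20 + (14/3 - 4))*18 = (20 + ⅔)*18 = (62/3)*18 = 372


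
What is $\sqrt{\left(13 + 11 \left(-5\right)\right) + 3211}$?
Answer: $\sqrt{3169} \approx 56.294$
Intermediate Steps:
$\sqrt{\left(13 + 11 \left(-5\right)\right) + 3211} = \sqrt{\left(13 - 55\right) + 3211} = \sqrt{-42 + 3211} = \sqrt{3169}$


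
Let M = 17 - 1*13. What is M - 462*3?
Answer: -1382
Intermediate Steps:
M = 4 (M = 17 - 13 = 4)
M - 462*3 = 4 - 462*3 = 4 - 33*42 = 4 - 1386 = -1382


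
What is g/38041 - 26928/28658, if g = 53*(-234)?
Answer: -689892282/545089489 ≈ -1.2656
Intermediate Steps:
g = -12402
g/38041 - 26928/28658 = -12402/38041 - 26928/28658 = -12402*1/38041 - 26928*1/28658 = -12402/38041 - 13464/14329 = -689892282/545089489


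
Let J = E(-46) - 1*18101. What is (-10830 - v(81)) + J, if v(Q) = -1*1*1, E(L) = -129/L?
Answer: -1330651/46 ≈ -28927.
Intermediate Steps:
v(Q) = -1 (v(Q) = -1*1 = -1)
J = -832517/46 (J = -129/(-46) - 1*18101 = -129*(-1/46) - 18101 = 129/46 - 18101 = -832517/46 ≈ -18098.)
(-10830 - v(81)) + J = (-10830 - 1*(-1)) - 832517/46 = (-10830 + 1) - 832517/46 = -10829 - 832517/46 = -1330651/46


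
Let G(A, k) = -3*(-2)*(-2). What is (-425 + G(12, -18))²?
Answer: 190969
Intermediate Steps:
G(A, k) = -12 (G(A, k) = 6*(-2) = -12)
(-425 + G(12, -18))² = (-425 - 12)² = (-437)² = 190969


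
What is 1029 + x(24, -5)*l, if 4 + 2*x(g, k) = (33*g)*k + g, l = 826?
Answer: -1626191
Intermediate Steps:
x(g, k) = -2 + g/2 + 33*g*k/2 (x(g, k) = -2 + ((33*g)*k + g)/2 = -2 + (33*g*k + g)/2 = -2 + (g + 33*g*k)/2 = -2 + (g/2 + 33*g*k/2) = -2 + g/2 + 33*g*k/2)
1029 + x(24, -5)*l = 1029 + (-2 + (½)*24 + (33/2)*24*(-5))*826 = 1029 + (-2 + 12 - 1980)*826 = 1029 - 1970*826 = 1029 - 1627220 = -1626191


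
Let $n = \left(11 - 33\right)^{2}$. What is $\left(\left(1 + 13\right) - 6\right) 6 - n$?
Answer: $-436$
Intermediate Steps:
$n = 484$ ($n = \left(-22\right)^{2} = 484$)
$\left(\left(1 + 13\right) - 6\right) 6 - n = \left(\left(1 + 13\right) - 6\right) 6 - 484 = \left(14 - 6\right) 6 - 484 = 8 \cdot 6 - 484 = 48 - 484 = -436$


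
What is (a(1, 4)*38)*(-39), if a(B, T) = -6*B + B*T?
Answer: 2964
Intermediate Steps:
(a(1, 4)*38)*(-39) = ((1*(-6 + 4))*38)*(-39) = ((1*(-2))*38)*(-39) = -2*38*(-39) = -76*(-39) = 2964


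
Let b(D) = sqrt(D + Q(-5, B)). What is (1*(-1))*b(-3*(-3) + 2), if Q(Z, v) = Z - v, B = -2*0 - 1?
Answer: -sqrt(7) ≈ -2.6458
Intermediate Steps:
B = -1 (B = 0 - 1 = -1)
b(D) = sqrt(-4 + D) (b(D) = sqrt(D + (-5 - 1*(-1))) = sqrt(D + (-5 + 1)) = sqrt(D - 4) = sqrt(-4 + D))
(1*(-1))*b(-3*(-3) + 2) = (1*(-1))*sqrt(-4 + (-3*(-3) + 2)) = -sqrt(-4 + (9 + 2)) = -sqrt(-4 + 11) = -sqrt(7)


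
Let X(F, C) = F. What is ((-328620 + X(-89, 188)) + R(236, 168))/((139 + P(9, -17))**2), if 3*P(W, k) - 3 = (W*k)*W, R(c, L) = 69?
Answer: -328640/101761 ≈ -3.2295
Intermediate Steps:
P(W, k) = 1 + k*W**2/3 (P(W, k) = 1 + ((W*k)*W)/3 = 1 + (k*W**2)/3 = 1 + k*W**2/3)
((-328620 + X(-89, 188)) + R(236, 168))/((139 + P(9, -17))**2) = ((-328620 - 89) + 69)/((139 + (1 + (1/3)*(-17)*9**2))**2) = (-328709 + 69)/((139 + (1 + (1/3)*(-17)*81))**2) = -328640/(139 + (1 - 459))**2 = -328640/(139 - 458)**2 = -328640/((-319)**2) = -328640/101761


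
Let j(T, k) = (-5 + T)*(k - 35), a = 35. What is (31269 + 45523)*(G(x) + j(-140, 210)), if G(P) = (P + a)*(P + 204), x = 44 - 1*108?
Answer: -2260372520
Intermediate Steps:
x = -64 (x = 44 - 108 = -64)
G(P) = (35 + P)*(204 + P) (G(P) = (P + 35)*(P + 204) = (35 + P)*(204 + P))
j(T, k) = (-35 + k)*(-5 + T) (j(T, k) = (-5 + T)*(-35 + k) = (-35 + k)*(-5 + T))
(31269 + 45523)*(G(x) + j(-140, 210)) = (31269 + 45523)*((7140 + (-64)**2 + 239*(-64)) + (175 - 35*(-140) - 5*210 - 140*210)) = 76792*((7140 + 4096 - 15296) + (175 + 4900 - 1050 - 29400)) = 76792*(-4060 - 25375) = 76792*(-29435) = -2260372520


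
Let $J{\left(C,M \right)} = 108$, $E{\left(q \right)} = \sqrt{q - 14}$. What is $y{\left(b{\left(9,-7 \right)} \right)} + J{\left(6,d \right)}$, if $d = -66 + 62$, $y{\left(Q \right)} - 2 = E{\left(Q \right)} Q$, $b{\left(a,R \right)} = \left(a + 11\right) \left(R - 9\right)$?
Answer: $110 - 320 i \sqrt{334} \approx 110.0 - 5848.2 i$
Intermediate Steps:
$E{\left(q \right)} = \sqrt{-14 + q}$
$b{\left(a,R \right)} = \left(-9 + R\right) \left(11 + a\right)$ ($b{\left(a,R \right)} = \left(11 + a\right) \left(-9 + R\right) = \left(-9 + R\right) \left(11 + a\right)$)
$y{\left(Q \right)} = 2 + Q \sqrt{-14 + Q}$ ($y{\left(Q \right)} = 2 + \sqrt{-14 + Q} Q = 2 + Q \sqrt{-14 + Q}$)
$d = -4$
$y{\left(b{\left(9,-7 \right)} \right)} + J{\left(6,d \right)} = \left(2 + \left(-99 - 81 + 11 \left(-7\right) - 63\right) \sqrt{-14 - 320}\right) + 108 = \left(2 + \left(-99 - 81 - 77 - 63\right) \sqrt{-14 - 320}\right) + 108 = \left(2 - 320 \sqrt{-14 - 320}\right) + 108 = \left(2 - 320 \sqrt{-334}\right) + 108 = \left(2 - 320 i \sqrt{334}\right) + 108 = 110 - 320 i \sqrt{334}$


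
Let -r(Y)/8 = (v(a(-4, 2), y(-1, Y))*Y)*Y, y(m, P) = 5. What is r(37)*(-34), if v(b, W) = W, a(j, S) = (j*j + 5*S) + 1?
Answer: 1861840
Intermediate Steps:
a(j, S) = 1 + j² + 5*S (a(j, S) = (j² + 5*S) + 1 = 1 + j² + 5*S)
r(Y) = -40*Y² (r(Y) = -8*5*Y*Y = -40*Y²)
r(37)*(-34) = -40*37²*(-34) = -40*1369*(-34) = -54760*(-34) = 1861840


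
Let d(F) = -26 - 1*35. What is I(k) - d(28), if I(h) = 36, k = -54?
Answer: 97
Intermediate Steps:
d(F) = -61 (d(F) = -26 - 35 = -61)
I(k) - d(28) = 36 - 1*(-61) = 36 + 61 = 97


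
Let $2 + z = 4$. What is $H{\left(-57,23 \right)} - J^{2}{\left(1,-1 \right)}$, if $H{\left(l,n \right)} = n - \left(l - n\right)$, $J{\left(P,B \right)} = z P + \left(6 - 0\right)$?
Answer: $39$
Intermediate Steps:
$z = 2$ ($z = -2 + 4 = 2$)
$J{\left(P,B \right)} = 6 + 2 P$ ($J{\left(P,B \right)} = 2 P + \left(6 - 0\right) = 2 P + \left(6 + 0\right) = 2 P + 6 = 6 + 2 P$)
$H{\left(l,n \right)} = - l + 2 n$
$H{\left(-57,23 \right)} - J^{2}{\left(1,-1 \right)} = \left(\left(-1\right) \left(-57\right) + 2 \cdot 23\right) - \left(6 + 2 \cdot 1\right)^{2} = \left(57 + 46\right) - \left(6 + 2\right)^{2} = 103 - 8^{2} = 103 - 64 = 39$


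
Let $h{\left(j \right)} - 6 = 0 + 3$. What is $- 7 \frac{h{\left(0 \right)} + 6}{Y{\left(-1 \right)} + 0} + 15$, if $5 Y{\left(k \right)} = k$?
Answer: $540$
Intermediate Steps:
$h{\left(j \right)} = 9$ ($h{\left(j \right)} = 6 + \left(0 + 3\right) = 6 + 3 = 9$)
$Y{\left(k \right)} = \frac{k}{5}$
$- 7 \frac{h{\left(0 \right)} + 6}{Y{\left(-1 \right)} + 0} + 15 = - 7 \frac{9 + 6}{\frac{1}{5} \left(-1\right) + 0} + 15 = - 7 \frac{15}{- \frac{1}{5} + 0} + 15 = - 7 \frac{15}{- \frac{1}{5}} + 15 = - 7 \cdot 15 \left(-5\right) + 15 = \left(-7\right) \left(-75\right) + 15 = 525 + 15 = 540$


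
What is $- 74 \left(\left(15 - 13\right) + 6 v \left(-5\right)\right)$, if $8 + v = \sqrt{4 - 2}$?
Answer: $-17908 + 2220 \sqrt{2} \approx -14768.0$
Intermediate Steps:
$v = -8 + \sqrt{2}$ ($v = -8 + \sqrt{4 - 2} = -8 + \sqrt{2} \approx -6.5858$)
$- 74 \left(\left(15 - 13\right) + 6 v \left(-5\right)\right) = - 74 \left(\left(15 - 13\right) + 6 \left(-8 + \sqrt{2}\right) \left(-5\right)\right) = - 74 \left(\left(15 - 13\right) + \left(-48 + 6 \sqrt{2}\right) \left(-5\right)\right) = - 74 \left(2 + \left(240 - 30 \sqrt{2}\right)\right) = - 74 \left(242 - 30 \sqrt{2}\right) = -17908 + 2220 \sqrt{2}$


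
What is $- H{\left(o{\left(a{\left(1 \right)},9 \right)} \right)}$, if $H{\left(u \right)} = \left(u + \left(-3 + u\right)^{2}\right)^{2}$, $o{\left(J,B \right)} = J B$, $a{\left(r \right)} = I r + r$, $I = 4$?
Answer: $-3272481$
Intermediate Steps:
$a{\left(r \right)} = 5 r$ ($a{\left(r \right)} = 4 r + r = 5 r$)
$o{\left(J,B \right)} = B J$
$- H{\left(o{\left(a{\left(1 \right)},9 \right)} \right)} = - \left(9 \cdot 5 \cdot 1 + \left(-3 + 9 \cdot 5 \cdot 1\right)^{2}\right)^{2} = - \left(9 \cdot 5 + \left(-3 + 9 \cdot 5\right)^{2}\right)^{2} = - \left(45 + \left(-3 + 45\right)^{2}\right)^{2} = - \left(45 + 42^{2}\right)^{2} = - \left(45 + 1764\right)^{2} = - 1809^{2} = \left(-1\right) 3272481 = -3272481$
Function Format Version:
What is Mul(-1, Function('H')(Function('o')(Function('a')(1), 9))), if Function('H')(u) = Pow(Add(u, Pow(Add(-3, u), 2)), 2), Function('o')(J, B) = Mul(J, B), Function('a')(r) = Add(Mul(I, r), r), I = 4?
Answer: -3272481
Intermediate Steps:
Function('a')(r) = Mul(5, r) (Function('a')(r) = Add(Mul(4, r), r) = Mul(5, r))
Function('o')(J, B) = Mul(B, J)
Mul(-1, Function('H')(Function('o')(Function('a')(1), 9))) = Mul(-1, Pow(Add(Mul(9, Mul(5, 1)), Pow(Add(-3, Mul(9, Mul(5, 1))), 2)), 2)) = Mul(-1, Pow(Add(Mul(9, 5), Pow(Add(-3, Mul(9, 5)), 2)), 2)) = Mul(-1, Pow(Add(45, Pow(Add(-3, 45), 2)), 2)) = Mul(-1, Pow(Add(45, Pow(42, 2)), 2)) = Mul(-1, Pow(Add(45, 1764), 2)) = Mul(-1, Pow(1809, 2)) = Mul(-1, 3272481) = -3272481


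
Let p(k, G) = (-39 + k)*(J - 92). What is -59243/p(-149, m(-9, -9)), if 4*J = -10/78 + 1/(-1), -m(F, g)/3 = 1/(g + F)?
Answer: -2310477/676612 ≈ -3.4148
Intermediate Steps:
m(F, g) = -3/(F + g) (m(F, g) = -3/(g + F) = -3/(F + g))
J = -11/39 (J = (-10/78 + 1/(-1))/4 = (-10*1/78 + 1*(-1))/4 = (-5/39 - 1)/4 = (¼)*(-44/39) = -11/39 ≈ -0.28205)
p(k, G) = 3599 - 3599*k/39 (p(k, G) = (-39 + k)*(-11/39 - 92) = (-39 + k)*(-3599/39) = 3599 - 3599*k/39)
-59243/p(-149, m(-9, -9)) = -59243/(3599 - 3599/39*(-149)) = -59243/(3599 + 536251/39) = -59243/676612/39 = -59243*39/676612 = -2310477/676612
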